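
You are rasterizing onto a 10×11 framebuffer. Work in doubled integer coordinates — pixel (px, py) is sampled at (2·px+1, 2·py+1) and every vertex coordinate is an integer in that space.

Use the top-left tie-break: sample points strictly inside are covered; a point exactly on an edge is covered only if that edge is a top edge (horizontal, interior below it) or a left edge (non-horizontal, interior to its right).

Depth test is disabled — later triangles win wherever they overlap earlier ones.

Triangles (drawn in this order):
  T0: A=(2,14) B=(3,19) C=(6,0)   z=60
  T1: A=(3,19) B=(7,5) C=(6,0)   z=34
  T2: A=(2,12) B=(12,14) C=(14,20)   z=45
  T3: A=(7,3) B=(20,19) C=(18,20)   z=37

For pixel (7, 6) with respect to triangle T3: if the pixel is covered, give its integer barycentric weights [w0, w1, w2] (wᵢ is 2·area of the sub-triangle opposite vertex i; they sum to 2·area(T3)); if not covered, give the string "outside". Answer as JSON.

T0:
  2·area = 34  (B↔C swapped to make it positive)
  edge (2, 14)→(6, 0): d=(4,-14) top-left  bias=+0
  edge (6, 0)→(3, 19): d=(-3,19) right/bottom  bias=-1
  edge (3, 19)→(2, 14): d=(-1,-5) top-left  bias=+0
    (2,2)@(5, 5): e=[6,4,24] → #
    (3,2)@(7, 5): e=[34,-34,34] → ·
    (2,3)@(5, 7): e=[14,-2,22] → ·
    (0,4)@(1, 9): e=[-34,68,0] → ·  [on edge]
    (1,5)@(3, 11): e=[2,24,8] → #
    (2,5)@(5, 11): e=[30,-14,18] → ·
    (1,6)@(3, 13): e=[10,18,6] → #
    (2,6)@(5, 13): e=[38,-20,16] → ·
    (1,7)@(3, 15): e=[18,12,4] → #
    (2,7)@(5, 15): e=[46,-26,14] → ·
    (1,8)@(3, 17): e=[26,6,2] → #
    (2,8)@(5, 17): e=[54,-32,12] → ·
    (1,9)@(3, 19): e=[34,0,0] → ·  [on edge]
  covered (5 px):
    · · · · · · · · · ·
    · · · · · · · · · ·
    · · # · · · · · · ·
    · · · · · · · · · ·
    · · · · · · · · · ·
    · # · · · · · · · ·
    · # · · · · · · · ·
    · # · · · · · · · ·
    · # · · · · · · · ·
    · · · · · · · · · ·
    · · · · · · · · · ·
T1:
  2·area = 34  (B↔C swapped to make it positive)
  edge (3, 19)→(6, 0): d=(3,-19) top-left  bias=+0
  edge (6, 0)→(7, 5): d=(1,5) right/bottom  bias=-1
  edge (7, 5)→(3, 19): d=(-4,14) right/bottom  bias=-1
    (3,2)@(7, 5): e=[34,0,0] → ·  [on edge]
    (2,3)@(5, 7): e=[2,12,20] → #
    (3,3)@(7, 7): e=[40,2,-8] → ·
    (2,4)@(5, 9): e=[8,14,12] → #
    (3,4)@(7, 9): e=[46,4,-16] → ·
    (2,5)@(5, 11): e=[14,16,4] → #
    (3,5)@(7, 11): e=[52,6,-24] → ·
    (2,6)@(5, 13): e=[20,18,-4] → ·
    (4,7)@(9, 15): e=[102,0,-68] → ·  [on edge]
    (1,9)@(3, 19): e=[0,34,0] → ·  [on edge]
  covered (3 px):
    · · · · · · · · · ·
    · · · · · · · · · ·
    · · · · · · · · · ·
    · · # · · · · · · ·
    · · # · · · · · · ·
    · · # · · · · · · ·
    · · · · · · · · · ·
    · · · · · · · · · ·
    · · · · · · · · · ·
    · · · · · · · · · ·
    · · · · · · · · · ·
T2:
  2·area = 56
  edge (2, 12)→(12, 14): d=(10,2) right/bottom  bias=-1
  edge (12, 14)→(14, 20): d=(2,6) right/bottom  bias=-1
  edge (14, 20)→(2, 12): d=(-12,-8) top-left  bias=+0
    (4,2)@(9, 5): e=[-84,0,140] → ·  [on edge]
    (5,5)@(11, 11): e=[-28,0,84] → ·  [on edge]
    (2,6)@(5, 13): e=[4,40,12] → #
    (3,6)@(7, 13): e=[0,28,28] → ·  [on edge]
    (2,7)@(5, 15): e=[24,44,-12] → ·
    (3,7)@(7, 15): e=[20,32,4] → #
    (4,7)@(9, 15): e=[16,20,20] → #
    (5,7)@(11, 15): e=[12,8,36] → #
    (6,7)@(13, 15): e=[8,-4,52] → ·
    (8,7)@(17, 15): e=[0,-28,84] → ·  [on edge]
    (3,8)@(7, 17): e=[40,36,-20] → ·
    (4,8)@(9, 17): e=[36,24,-4] → ·
    (6,8)@(13, 17): e=[28,0,28] → ·  [on edge]
  covered (6 px):
    · · · · · · · · · ·
    · · · · · · · · · ·
    · · · · · · · · · ·
    · · · · · · · · · ·
    · · · · · · · · · ·
    · · · · · · · · · ·
    · · # · · · · · · ·
    · · · # # # · · · ·
    · · · · · # · · · ·
    · · · · · · # · · ·
    · · · · · · · · · ·
T3:
  2·area = 45
  edge (7, 3)→(20, 19): d=(13,16) right/bottom  bias=-1
  edge (20, 19)→(18, 20): d=(-2,1) right/bottom  bias=-1
  edge (18, 20)→(7, 3): d=(-11,-17) top-left  bias=+0
    (3,1)@(7, 3): e=[0,45,0] → ·  [on edge]
    (5,4)@(11, 9): e=[14,29,2] → #
    (6,4)@(13, 9): e=[-18,27,36] → ·
    (5,5)@(11, 11): e=[40,25,-20] → ·
    (6,5)@(13, 11): e=[8,23,14] → #
    (7,5)@(15, 11): e=[-24,21,48] → ·
    (6,6)@(13, 13): e=[34,19,-8] → ·
    (7,6)@(15, 13): e=[2,17,26] → #
    (8,6)@(17, 13): e=[-30,15,60] → ·
    (7,7)@(15, 15): e=[28,13,4] → #
    (8,7)@(17, 15): e=[-4,11,38] → ·
    (7,8)@(15, 17): e=[54,9,-18] → ·
  covered (6 px):
    · · · · · · · · · ·
    · · · · · · · · · ·
    · · · · · · · · · ·
    · · · · · · · · · ·
    · · · · · # · · · ·
    · · · · · · # · · ·
    · · · · · · · # · ·
    · · · · · · · # · ·
    · · · · · · · · # ·
    · · · · · · · · · #
    · · · · · · · · · ·

Answer: [17,26,2]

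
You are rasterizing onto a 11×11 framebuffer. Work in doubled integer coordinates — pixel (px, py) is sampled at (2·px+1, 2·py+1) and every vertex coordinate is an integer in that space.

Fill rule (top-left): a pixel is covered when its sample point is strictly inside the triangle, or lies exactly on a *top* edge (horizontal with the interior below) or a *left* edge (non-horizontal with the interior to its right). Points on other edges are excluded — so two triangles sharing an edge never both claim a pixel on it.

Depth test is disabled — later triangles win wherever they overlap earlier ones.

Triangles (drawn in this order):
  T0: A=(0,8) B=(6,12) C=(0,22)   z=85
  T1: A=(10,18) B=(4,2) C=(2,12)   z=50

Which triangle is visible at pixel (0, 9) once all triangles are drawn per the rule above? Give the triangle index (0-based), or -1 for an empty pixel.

T0:
  2·area = 84
  edge (0, 8)→(6, 12): d=(6,4) right/bottom  bias=-1
  edge (6, 12)→(0, 22): d=(-6,10) right/bottom  bias=-1
  edge (0, 22)→(0, 8): d=(0,-14) top-left  bias=+0
    (4,3)@(9, 7): e=[-42,0,126] → ·  [on edge]
    (0,4)@(1, 9): e=[2,68,14] → #
    (1,4)@(3, 9): e=[-6,48,42] → ·
    (0,5)@(1, 11): e=[14,56,14] → #
    (1,5)@(3, 11): e=[6,36,42] → #
    (2,5)@(5, 11): e=[-2,16,70] → ·
    (0,6)@(1, 13): e=[26,44,14] → #
    (2,6)@(5, 13): e=[10,4,70] → #
    (3,6)@(7, 13): e=[2,-16,98] → ·
    (0,7)@(1, 15): e=[38,32,14] → #
    (2,7)@(5, 15): e=[22,-8,70] → ·
    (0,8)@(1, 17): e=[50,20,14] → #
    (1,8)@(3, 17): e=[42,0,42] → ·  [on edge]
  covered (10 px):
    · · · · · · · · · · ·
    · · · · · · · · · · ·
    · · · · · · · · · · ·
    · · · · · · · · · · ·
    # · · · · · · · · · ·
    # # · · · · · · · · ·
    # # # · · · · · · · ·
    # # · · · · · · · · ·
    # · · · · · · · · · ·
    # · · · · · · · · · ·
    · · · · · · · · · · ·
T1:
  2·area = 92  (B↔C swapped to make it positive)
  edge (10, 18)→(2, 12): d=(-8,-6) top-left  bias=+0
  edge (2, 12)→(4, 2): d=(2,-10) top-left  bias=+0
  edge (4, 2)→(10, 18): d=(6,16) right/bottom  bias=-1
    (2,2)@(5, 5): e=[74,16,2] → #
    (3,2)@(7, 5): e=[86,36,-30] → ·
    (1,3)@(3, 7): e=[46,0,46] → #  [on edge]
    (3,3)@(7, 7): e=[70,40,-18] → ·
    (1,4)@(3, 9): e=[30,4,58] → #
    (3,4)@(7, 9): e=[54,44,-6] → ·
    (1,5)@(3, 11): e=[14,8,70] → #
    (3,5)@(7, 11): e=[38,48,6] → #
    (4,5)@(9, 11): e=[50,68,-26] → ·
    (1,6)@(3, 13): e=[-2,12,82] → ·
    (2,6)@(5, 13): e=[10,32,50] → #
    (4,6)@(9, 13): e=[34,72,-14] → ·
    (0,8)@(1, 17): e=[-46,0,138] → ·  [on edge]
  covered (12 px):
    · · · · · · · · · · ·
    · · · · · · · · · · ·
    · · # · · · · · · · ·
    · # # · · · · · · · ·
    · # # · · · · · · · ·
    · # # # · · · · · · ·
    · · # # · · · · · · ·
    · · · # · · · · · · ·
    · · · · # · · · · · ·
    · · · · · · · · · · ·
    · · · · · · · · · · ·

Z-buffer (winner per pixel, '.' = empty):
  . . . . . . . . . . .
  . . . . . . . . . . .
  . . 1 . . . . . . . .
  . 1 1 . . . . . . . .
  0 1 1 . . . . . . . .
  0 1 1 1 . . . . . . .
  0 0 1 1 . . . . . . .
  0 0 . 1 . . . . . . .
  0 . . . 1 . . . . . .
  0 . . . . . . . . . .
  . . . . . . . . . . .

Answer: 0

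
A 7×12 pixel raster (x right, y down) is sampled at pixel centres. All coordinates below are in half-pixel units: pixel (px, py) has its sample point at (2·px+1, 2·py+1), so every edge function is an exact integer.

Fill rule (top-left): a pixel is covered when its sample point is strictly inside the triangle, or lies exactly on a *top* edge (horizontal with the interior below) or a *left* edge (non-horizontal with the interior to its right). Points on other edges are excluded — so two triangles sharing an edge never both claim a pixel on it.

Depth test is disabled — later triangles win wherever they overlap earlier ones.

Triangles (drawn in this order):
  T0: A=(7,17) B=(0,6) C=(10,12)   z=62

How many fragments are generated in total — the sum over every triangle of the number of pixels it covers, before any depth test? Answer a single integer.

T0:
  2·area = 68
  edge (7, 17)→(0, 6): d=(-7,-11) top-left  bias=+0
  edge (0, 6)→(10, 12): d=(10,6) right/bottom  bias=-1
  edge (10, 12)→(7, 17): d=(-3,5) right/bottom  bias=-1
    (0,3)@(1, 7): e=[4,4,60] → X
    (1,3)@(3, 7): e=[26,-8,50] → .
    (6,3)@(13, 7): e=[136,-68,0] → .  [on edge]
    (0,4)@(1, 9): e=[-10,24,54] → .
    (1,4)@(3, 9): e=[12,12,44] → X
    (2,4)@(5, 9): e=[34,0,34] → .  [on edge]
    (1,5)@(3, 11): e=[-2,32,38] → .
    (2,5)@(5, 11): e=[20,20,28] → X
    (3,5)@(7, 11): e=[42,8,18] → X
    (4,5)@(9, 11): e=[64,-4,8] → .
    (2,6)@(5, 13): e=[6,40,22] → X
    (4,6)@(9, 13): e=[50,16,2] → X
    (3,8)@(7, 17): e=[0,68,0] → .  [on edge]
  covered (8 px):
    . . . . . . .
    . . . . . . .
    . . . . . . .
    X . . . . . .
    . X . . . . .
    . . X X . . .
    . . X X X . .
    . . . X . . .
    . . . . . . .
    . . . . . . .
    . . . . . . .
    . . . . . . .

Result: 8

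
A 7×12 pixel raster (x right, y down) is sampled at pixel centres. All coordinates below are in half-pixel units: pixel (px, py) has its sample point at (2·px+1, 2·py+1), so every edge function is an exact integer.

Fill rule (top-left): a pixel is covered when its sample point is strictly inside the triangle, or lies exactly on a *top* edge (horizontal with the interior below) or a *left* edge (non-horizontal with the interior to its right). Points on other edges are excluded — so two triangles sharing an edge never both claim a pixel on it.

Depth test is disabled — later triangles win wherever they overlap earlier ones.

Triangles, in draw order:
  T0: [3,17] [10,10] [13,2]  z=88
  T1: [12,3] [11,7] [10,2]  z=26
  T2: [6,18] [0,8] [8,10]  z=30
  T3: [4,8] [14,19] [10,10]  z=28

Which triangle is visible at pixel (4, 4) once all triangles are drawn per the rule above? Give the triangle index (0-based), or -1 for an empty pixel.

T0:
  2·area = 35  (B↔C swapped to make it positive)
  edge (3, 17)→(13, 2): d=(10,-15) top-left  bias=+0
  edge (13, 2)→(10, 10): d=(-3,8) right/bottom  bias=-1
  edge (10, 10)→(3, 17): d=(-7,7) right/bottom  bias=-1
    (5,2)@(11, 5): e=[0,7,28] → X  [on edge]
    (6,2)@(13, 5): e=[30,-9,14] → .
    (5,3)@(11, 7): e=[20,1,14] → X
    (6,3)@(13, 7): e=[50,-15,0] → .  [on edge]
    (4,4)@(9, 9): e=[10,11,14] → X
    (5,4)@(11, 9): e=[40,-5,0] → .  [on edge]
    (3,5)@(7, 11): e=[0,21,14] → X  [on edge]
    (4,5)@(9, 11): e=[30,5,0] → .  [on edge]
    (3,6)@(7, 13): e=[20,15,0] → .  [on edge]
    (2,7)@(5, 15): e=[10,25,0] → .  [on edge]
    (1,8)@(3, 17): e=[0,35,0] → .  [on edge]
    (0,9)@(1, 19): e=[-10,45,0] → .  [on edge]
  covered (4 px):
    . . . . . . .
    . . . . . . .
    . . . . . X .
    . . . . . X .
    . . . . X . .
    . . . X . . .
    . . . . . . .
    . . . . . . .
    . . . . . . .
    . . . . . . .
    . . . . . . .
    . . . . . . .
T1:
  2·area = 9
  edge (12, 3)→(11, 7): d=(-1,4) right/bottom  bias=-1
  edge (11, 7)→(10, 2): d=(-1,-5) top-left  bias=+0
  edge (10, 2)→(12, 3): d=(2,1) right/bottom  bias=-1
    (5,1)@(11, 3): e=[4,4,1] → X
    (6,1)@(13, 3): e=[-4,14,-1] → .
    (5,2)@(11, 5): e=[2,2,5] → X
    (6,2)@(13, 5): e=[-6,12,3] → .
    (5,3)@(11, 7): e=[0,0,9] → .  [on edge]
    (4,7)@(9, 15): e=[0,-18,27] → .  [on edge]
    (6,8)@(13, 17): e=[-18,0,27] → .  [on edge]
    (3,11)@(7, 23): e=[0,-36,45] → .  [on edge]
  covered (2 px):
    . . . . . . .
    . . . . . X .
    . . . . . X .
    . . . . . . .
    . . . . . . .
    . . . . . . .
    . . . . . . .
    . . . . . . .
    . . . . . . .
    . . . . . . .
    . . . . . . .
    . . . . . . .
T2:
  2·area = 68
  edge (6, 18)→(0, 8): d=(-6,-10) top-left  bias=+0
  edge (0, 8)→(8, 10): d=(8,2) right/bottom  bias=-1
  edge (8, 10)→(6, 18): d=(-2,8) right/bottom  bias=-1
    (0,4)@(1, 9): e=[4,6,58] → X
    (1,4)@(3, 9): e=[24,2,42] → X
    (2,4)@(5, 9): e=[44,-2,26] → .
    (0,5)@(1, 11): e=[-8,22,54] → .
    (1,5)@(3, 11): e=[12,18,38] → X
    (2,5)@(5, 11): e=[32,14,22] → X
    (3,5)@(7, 11): e=[52,10,6] → X
    (4,5)@(9, 11): e=[72,6,-10] → .
    (1,6)@(3, 13): e=[0,34,34] → X  [on edge]
    (4,6)@(9, 13): e=[60,22,-14] → .
    (1,7)@(3, 15): e=[-12,50,30] → .
    (2,7)@(5, 15): e=[8,46,14] → X
    (4,11)@(9, 23): e=[0,102,-34] → .  [on edge]
  covered (9 px):
    . . . . . . .
    . . . . . . .
    . . . . . . .
    . . . . . . .
    X X . . . . .
    . X X X . . .
    . X X X . . .
    . . X . . . .
    . . . . . . .
    . . . . . . .
    . . . . . . .
    . . . . . . .
T3:
  2·area = 46  (B↔C swapped to make it positive)
  edge (4, 8)→(10, 10): d=(6,2) right/bottom  bias=-1
  edge (10, 10)→(14, 19): d=(4,9) right/bottom  bias=-1
  edge (14, 19)→(4, 8): d=(-10,-11) top-left  bias=+0
    (0,3)@(1, 7): e=[0,69,-23] → .  [on edge]
    (2,4)@(5, 9): e=[4,41,1] → X
    (3,4)@(7, 9): e=[0,23,23] → .  [on edge]
    (2,5)@(5, 11): e=[16,49,-19] → .
    (3,5)@(7, 11): e=[12,31,3] → X
    (4,5)@(9, 11): e=[8,13,25] → X
    (5,5)@(11, 11): e=[4,-5,47] → .
    (6,5)@(13, 11): e=[0,-23,69] → .  [on edge]
    (3,6)@(7, 13): e=[24,39,-17] → .
    (4,6)@(9, 13): e=[20,21,5] → X
    (5,6)@(11, 13): e=[16,3,27] → X
    (6,6)@(13, 13): e=[12,-15,49] → .
  covered (7 px):
    . . . . . . .
    . . . . . . .
    . . . . . . .
    . . . . . . .
    . . X . . . .
    . . . X X . .
    . . . . X X .
    . . . . . X .
    . . . . . . X
    . . . . . . .
    . . . . . . .
    . . . . . . .

Z-buffer (winner per pixel, '.' = empty):
  . . . . . . .
  . . . . . 1 .
  . . . . . 1 .
  . . . . . 0 .
  2 2 3 . 0 . .
  . 2 2 3 3 . .
  . 2 2 2 3 3 .
  . . 2 . . 3 .
  . . . . . . 3
  . . . . . . .
  . . . . . . .
  . . . . . . .

Result: 0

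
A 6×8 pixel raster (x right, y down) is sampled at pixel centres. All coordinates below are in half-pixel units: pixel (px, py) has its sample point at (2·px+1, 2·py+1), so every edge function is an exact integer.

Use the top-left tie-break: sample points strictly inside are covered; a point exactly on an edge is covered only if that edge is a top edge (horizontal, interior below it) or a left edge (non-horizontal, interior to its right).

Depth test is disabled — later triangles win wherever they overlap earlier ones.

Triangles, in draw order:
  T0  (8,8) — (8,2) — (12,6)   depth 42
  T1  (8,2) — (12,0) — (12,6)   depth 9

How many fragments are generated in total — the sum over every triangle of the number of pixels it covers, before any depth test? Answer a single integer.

T0:
  2·area = 24
  edge (8, 8)→(8, 2): d=(0,-6) top-left  bias=+0
  edge (8, 2)→(12, 6): d=(4,4) right/bottom  bias=-1
  edge (12, 6)→(8, 8): d=(-4,2) right/bottom  bias=-1
    (3,0)@(7, 1): e=[-6,0,30] → .  [on edge]
    (4,1)@(9, 3): e=[6,0,18] → .  [on edge]
    (4,2)@(9, 5): e=[6,8,10] → X
    (5,2)@(11, 5): e=[18,0,6] → .  [on edge]
    (4,3)@(9, 7): e=[6,16,2] → X
    (5,3)@(11, 7): e=[18,8,-2] → .
    (4,4)@(9, 9): e=[6,24,-6] → .
  covered (2 px):
    . . . . . .
    . . . . . .
    . . . . X .
    . . . . X .
    . . . . . .
    . . . . . .
    . . . . . .
    . . . . . .
T1:
  2·area = 24
  edge (8, 2)→(12, 0): d=(4,-2) top-left  bias=+0
  edge (12, 0)→(12, 6): d=(0,6) right/bottom  bias=-1
  edge (12, 6)→(8, 2): d=(-4,-4) top-left  bias=+0
    (3,0)@(7, 1): e=[-6,30,0] → .  [on edge]
    (5,0)@(11, 1): e=[2,6,16] → X
    (4,1)@(9, 3): e=[6,18,0] → X  [on edge]
    (4,2)@(9, 5): e=[14,18,-8] → .
    (5,2)@(11, 5): e=[18,6,0] → X  [on edge]
    (5,3)@(11, 7): e=[26,6,-8] → .
  covered (4 px):
    . . . . . X
    . . . . X X
    . . . . . X
    . . . . . .
    . . . . . .
    . . . . . .
    . . . . . .
    . . . . . .

Answer: 6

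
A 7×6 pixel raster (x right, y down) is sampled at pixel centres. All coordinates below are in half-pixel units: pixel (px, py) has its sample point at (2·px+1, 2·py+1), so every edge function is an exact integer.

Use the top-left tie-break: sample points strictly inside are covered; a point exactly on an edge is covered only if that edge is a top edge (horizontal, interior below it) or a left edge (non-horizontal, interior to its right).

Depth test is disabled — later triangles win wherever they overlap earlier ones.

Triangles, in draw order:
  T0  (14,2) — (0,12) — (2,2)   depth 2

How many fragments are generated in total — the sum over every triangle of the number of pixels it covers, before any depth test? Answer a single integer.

T0:
  2·area = 120
  edge (14, 2)→(0, 12): d=(-14,10) right/bottom  bias=-1
  edge (0, 12)→(2, 2): d=(2,-10) top-left  bias=+0
  edge (2, 2)→(14, 2): d=(12,0) top-left  bias=+0
    (1,1)@(3, 3): e=[96,12,12] → █
    (2,1)@(5, 3): e=[76,32,12] → █
    (3,1)@(7, 3): e=[56,52,12] → █
    (4,1)@(9, 3): e=[36,72,12] → █
    (5,1)@(11, 3): e=[16,92,12] → █
    (6,1)@(13, 3): e=[-4,112,12] → ·
    (1,2)@(3, 5): e=[68,16,36] → █
    (5,2)@(11, 5): e=[-12,96,36] → ·
    (0,3)@(1, 7): e=[60,0,60] → █  [on edge]
    (3,3)@(7, 7): e=[0,60,60] → ·  [on edge]
    (4,3)@(9, 7): e=[-20,80,60] → ·
    (0,4)@(1, 9): e=[32,4,84] → █
  covered (15 px):
    · · · · · · ·
    · █ █ █ █ █ ·
    · █ █ █ █ · ·
    █ █ █ · · · ·
    █ █ · · · · ·
    █ · · · · · ·

Result: 15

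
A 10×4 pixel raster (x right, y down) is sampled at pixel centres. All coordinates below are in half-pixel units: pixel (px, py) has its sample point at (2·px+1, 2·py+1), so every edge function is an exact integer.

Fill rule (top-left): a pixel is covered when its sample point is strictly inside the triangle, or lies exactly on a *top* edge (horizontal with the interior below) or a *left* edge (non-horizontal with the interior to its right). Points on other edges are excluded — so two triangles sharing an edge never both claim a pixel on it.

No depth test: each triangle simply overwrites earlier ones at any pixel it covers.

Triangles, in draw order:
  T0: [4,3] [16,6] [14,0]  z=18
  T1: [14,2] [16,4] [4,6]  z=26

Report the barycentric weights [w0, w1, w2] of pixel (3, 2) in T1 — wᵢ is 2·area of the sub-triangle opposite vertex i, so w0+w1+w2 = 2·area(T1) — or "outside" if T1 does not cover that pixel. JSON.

T0:
  2·area = 66  (B↔C swapped to make it positive)
  edge (4, 3)→(14, 0): d=(10,-3) top-left  bias=+0
  edge (14, 0)→(16, 6): d=(2,6) right/bottom  bias=-1
  edge (16, 6)→(4, 3): d=(-12,-3) top-left  bias=+0
    (5,0)@(11, 1): e=[1,20,45] → █
    (6,0)@(13, 1): e=[7,8,51] → █
    (7,0)@(15, 1): e=[13,-4,57] → ·
    (2,1)@(5, 3): e=[3,60,3] → █
    (3,1)@(7, 3): e=[9,48,9] → █
    (4,1)@(9, 3): e=[15,36,15] → █
    (7,1)@(15, 3): e=[33,0,33] → ·  [on edge]
    (2,2)@(5, 5): e=[23,64,-21] → ·
    (3,2)@(7, 5): e=[29,52,-15] → ·
    (4,2)@(9, 5): e=[35,40,-9] → ·
    (5,2)@(11, 5): e=[41,28,-3] → ·
    (6,2)@(13, 5): e=[47,16,3] → █
  covered (9 px):
    · · · · · █ █ · · ·
    · · █ █ █ █ █ · · ·
    · · · · · · █ █ · ·
    · · · · · · · · · ·
T1:
  2·area = 28
  edge (14, 2)→(16, 4): d=(2,2) right/bottom  bias=-1
  edge (16, 4)→(4, 6): d=(-12,2) right/bottom  bias=-1
  edge (4, 6)→(14, 2): d=(10,-4) top-left  bias=+0
    (6,0)@(13, 1): e=[0,42,-14] → ·  [on edge]
    (6,1)@(13, 3): e=[4,18,6] → █
    (7,1)@(15, 3): e=[0,14,14] → ·  [on edge]
    (3,2)@(7, 5): e=[20,6,2] → █
    (4,2)@(9, 5): e=[16,2,10] → █
    (5,2)@(11, 5): e=[12,-2,18] → ·
    (6,2)@(13, 5): e=[8,-6,26] → ·
    (8,2)@(17, 5): e=[0,-14,42] → ·  [on edge]
    (3,3)@(7, 7): e=[24,-18,22] → ·
    (4,3)@(9, 7): e=[20,-22,30] → ·
    (9,3)@(19, 7): e=[0,-42,70] → ·  [on edge]
  covered (3 px):
    · · · · · · · · · ·
    · · · · · · █ · · ·
    · · · █ █ · · · · ·
    · · · · · · · · · ·

Result: [6,2,20]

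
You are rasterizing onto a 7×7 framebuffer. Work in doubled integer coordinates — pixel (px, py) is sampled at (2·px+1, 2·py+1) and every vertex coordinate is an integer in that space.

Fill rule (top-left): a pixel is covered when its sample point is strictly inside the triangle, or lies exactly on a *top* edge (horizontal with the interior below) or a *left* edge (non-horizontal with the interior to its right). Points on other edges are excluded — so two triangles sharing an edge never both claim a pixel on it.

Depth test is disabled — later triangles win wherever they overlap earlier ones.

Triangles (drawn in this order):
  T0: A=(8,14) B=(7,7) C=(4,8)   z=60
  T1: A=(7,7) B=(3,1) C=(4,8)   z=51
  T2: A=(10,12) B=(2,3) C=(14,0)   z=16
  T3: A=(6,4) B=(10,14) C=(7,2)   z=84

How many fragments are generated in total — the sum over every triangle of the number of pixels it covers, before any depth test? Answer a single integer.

T0:
  2·area = 22  (B↔C swapped to make it positive)
  edge (8, 14)→(4, 8): d=(-4,-6) top-left  bias=+0
  edge (4, 8)→(7, 7): d=(3,-1) top-left  bias=+0
  edge (7, 7)→(8, 14): d=(1,7) right/bottom  bias=-1
    (6,2)@(13, 5): e=[66,0,-44] → ·  [on edge]
    (3,3)@(7, 7): e=[22,0,0] → ·  [on edge]
    (0,4)@(1, 9): e=[-22,0,44] → ·  [on edge]
    (2,4)@(5, 9): e=[2,4,16] → █
    (3,4)@(7, 9): e=[14,6,2] → █
    (4,4)@(9, 9): e=[26,8,-12] → ·
    (2,5)@(5, 11): e=[-6,10,18] → ·
    (3,5)@(7, 11): e=[6,12,4] → █
    (4,5)@(9, 11): e=[18,14,-10] → ·
    (3,6)@(7, 13): e=[-2,18,6] → ·
  covered (3 px):
    · · · · · · ·
    · · · · · · ·
    · · · · · · ·
    · · · · · · ·
    · · █ █ · · ·
    · · · █ · · ·
    · · · · · · ·
T1:
  2·area = 22  (B↔C swapped to make it positive)
  edge (7, 7)→(4, 8): d=(-3,1) right/bottom  bias=-1
  edge (4, 8)→(3, 1): d=(-1,-7) top-left  bias=+0
  edge (3, 1)→(7, 7): d=(4,6) right/bottom  bias=-1
    (1,0)@(3, 1): e=[22,0,0] → ·  [on edge]
    (2,2)@(5, 5): e=[8,10,4] → █
    (3,2)@(7, 5): e=[6,24,-8] → ·
    (6,2)@(13, 5): e=[0,66,-44] → ·  [on edge]
    (2,3)@(5, 7): e=[2,8,12] → █
    (3,3)@(7, 7): e=[0,22,0] → ·  [on edge]
    (0,4)@(1, 9): e=[0,-22,44] → ·  [on edge]
    (2,4)@(5, 9): e=[-4,6,20] → ·
    (5,6)@(11, 13): e=[-22,44,0] → ·  [on edge]
  covered (2 px):
    · · · · · · ·
    · · · · · · ·
    · · █ · · · ·
    · · █ · · · ·
    · · · · · · ·
    · · · · · · ·
    · · · · · · ·
T2:
  2·area = 132
  edge (10, 12)→(2, 3): d=(-8,-9) top-left  bias=+0
  edge (2, 3)→(14, 0): d=(12,-3) top-left  bias=+0
  edge (14, 0)→(10, 12): d=(-4,12) right/bottom  bias=-1
    (5,0)@(11, 1): e=[97,3,32] → █
    (6,0)@(13, 1): e=[115,9,8] → █
    (1,1)@(3, 3): e=[9,3,120] → █
    (2,1)@(5, 3): e=[27,9,96] → █
    (3,1)@(7, 3): e=[45,15,72] → █
    (4,1)@(9, 3): e=[63,21,48] → █
    (6,1)@(13, 3): e=[99,33,0] → ·  [on edge]
    (1,2)@(3, 5): e=[-7,27,112] → ·
    (2,2)@(5, 5): e=[11,33,88] → █
    (6,2)@(13, 5): e=[83,57,-8] → ·
    (2,3)@(5, 7): e=[-5,57,80] → ·
    (3,3)@(7, 7): e=[13,63,56] → █
    (5,4)@(11, 9): e=[33,99,0] → ·  [on edge]
  covered (15 px):
    · · · · · █ █
    · █ █ █ █ █ ·
    · · █ █ █ █ ·
    · · · █ █ █ ·
    · · · · █ · ·
    · · · · · · ·
    · · · · · · ·
T3:
  2·area = 18  (B↔C swapped to make it positive)
  edge (6, 4)→(7, 2): d=(1,-2) top-left  bias=+0
  edge (7, 2)→(10, 14): d=(3,12) right/bottom  bias=-1
  edge (10, 14)→(6, 4): d=(-4,-10) top-left  bias=+0
    (3,1)@(7, 3): e=[1,3,14] → █
    (4,1)@(9, 3): e=[5,-21,34] → ·
    (3,2)@(7, 5): e=[3,9,6] → █
    (4,2)@(9, 5): e=[7,-15,26] → ·
    (3,3)@(7, 7): e=[5,15,-2] → ·
    (4,5)@(9, 11): e=[13,3,2] → █
    (5,5)@(11, 11): e=[17,-21,22] → ·
    (4,6)@(9, 13): e=[15,9,-6] → ·
  covered (3 px):
    · · · · · · ·
    · · · █ · · ·
    · · · █ · · ·
    · · · · · · ·
    · · · · · · ·
    · · · · █ · ·
    · · · · · · ·

Answer: 23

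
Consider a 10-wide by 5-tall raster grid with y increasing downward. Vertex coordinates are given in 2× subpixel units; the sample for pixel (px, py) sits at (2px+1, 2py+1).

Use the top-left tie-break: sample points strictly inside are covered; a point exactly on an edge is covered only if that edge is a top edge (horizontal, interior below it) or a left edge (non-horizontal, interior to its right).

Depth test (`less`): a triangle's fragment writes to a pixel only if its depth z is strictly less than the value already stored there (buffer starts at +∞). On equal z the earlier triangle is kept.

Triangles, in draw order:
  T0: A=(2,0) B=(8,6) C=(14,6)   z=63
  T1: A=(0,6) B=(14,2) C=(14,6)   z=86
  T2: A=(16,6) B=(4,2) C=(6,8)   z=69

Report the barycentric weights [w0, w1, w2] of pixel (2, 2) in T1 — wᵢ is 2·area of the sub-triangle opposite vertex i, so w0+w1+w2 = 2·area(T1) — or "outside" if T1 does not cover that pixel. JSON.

T0:
  2·area = 36  (B↔C swapped to make it positive)
  edge (2, 0)→(14, 6): d=(12,6) right/bottom  bias=-1
  edge (14, 6)→(8, 6): d=(-6,0) right/bottom  bias=-1
  edge (8, 6)→(2, 0): d=(-6,-6) top-left  bias=+0
    (1,0)@(3, 1): e=[6,30,0] → X  [on edge]
    (2,0)@(5, 1): e=[-6,30,12] → .
    (1,1)@(3, 3): e=[30,18,-12] → .
    (2,1)@(5, 3): e=[18,18,0] → X  [on edge]
    (3,1)@(7, 3): e=[6,18,12] → X
    (4,1)@(9, 3): e=[-6,18,24] → .
    (2,2)@(5, 5): e=[42,6,-12] → .
    (3,2)@(7, 5): e=[30,6,0] → X  [on edge]
    (4,2)@(9, 5): e=[18,6,12] → X
    (5,2)@(11, 5): e=[6,6,24] → X
    (6,2)@(13, 5): e=[-6,6,36] → .
    (3,3)@(7, 7): e=[54,-6,-12] → .
    (4,3)@(9, 7): e=[42,-6,0] → .  [on edge]
    (5,4)@(11, 9): e=[54,-18,0] → .  [on edge]
  covered (6 px):
    . X . . . . . . . .
    . . X X . . . . . .
    . . . X X X . . . .
    . . . . . . . . . .
    . . . . . . . . . .
T1:
  2·area = 56
  edge (0, 6)→(14, 2): d=(14,-4) top-left  bias=+0
  edge (14, 2)→(14, 6): d=(0,4) right/bottom  bias=-1
  edge (14, 6)→(0, 6): d=(-14,0) right/bottom  bias=-1
    (5,1)@(11, 3): e=[2,12,42] → X
    (6,1)@(13, 3): e=[10,4,42] → X
    (7,1)@(15, 3): e=[18,-4,42] → .
    (2,2)@(5, 5): e=[6,36,14] → X
    (3,2)@(7, 5): e=[14,28,14] → X
    (4,2)@(9, 5): e=[22,20,14] → X
    (7,2)@(15, 5): e=[46,-4,14] → .
    (2,3)@(5, 7): e=[34,36,-14] → .
    (3,3)@(7, 7): e=[42,28,-14] → .
    (4,3)@(9, 7): e=[50,20,-14] → .
    (5,3)@(11, 7): e=[58,12,-14] → .
    (6,3)@(13, 7): e=[66,4,-14] → .
  covered (7 px):
    . . . . . . . . . .
    . . . . . X X . . .
    . . X X X X X . . .
    . . . . . . . . . .
    . . . . . . . . . .
T2:
  2·area = 64  (B↔C swapped to make it positive)
  edge (16, 6)→(6, 8): d=(-10,2) right/bottom  bias=-1
  edge (6, 8)→(4, 2): d=(-2,-6) top-left  bias=+0
  edge (4, 2)→(16, 6): d=(12,4) right/bottom  bias=-1
    (0,0)@(1, 1): e=[80,-16,0] → .  [on edge]
    (2,1)@(5, 3): e=[52,4,8] → X
    (3,1)@(7, 3): e=[48,16,0] → .  [on edge]
    (2,2)@(5, 5): e=[32,0,32] → X  [on edge]
    (3,2)@(7, 5): e=[28,12,24] → X
    (4,2)@(9, 5): e=[24,24,16] → X
    (5,2)@(11, 5): e=[20,36,8] → X
    (6,2)@(13, 5): e=[16,48,0] → .  [on edge]
    (2,3)@(5, 7): e=[12,-4,56] → .
    (3,3)@(7, 7): e=[8,8,48] → X
    (5,3)@(11, 7): e=[0,32,32] → .  [on edge]
    (9,3)@(19, 7): e=[-16,80,0] → .  [on edge]
    (0,4)@(1, 9): e=[0,-32,96] → .  [on edge]
  covered (7 px):
    . . . . . . . . . .
    . . X . . . . . . .
    . . X X X X . . . .
    . . . X X . . . . .
    . . . . . . . . . .

Final: [36,14,6]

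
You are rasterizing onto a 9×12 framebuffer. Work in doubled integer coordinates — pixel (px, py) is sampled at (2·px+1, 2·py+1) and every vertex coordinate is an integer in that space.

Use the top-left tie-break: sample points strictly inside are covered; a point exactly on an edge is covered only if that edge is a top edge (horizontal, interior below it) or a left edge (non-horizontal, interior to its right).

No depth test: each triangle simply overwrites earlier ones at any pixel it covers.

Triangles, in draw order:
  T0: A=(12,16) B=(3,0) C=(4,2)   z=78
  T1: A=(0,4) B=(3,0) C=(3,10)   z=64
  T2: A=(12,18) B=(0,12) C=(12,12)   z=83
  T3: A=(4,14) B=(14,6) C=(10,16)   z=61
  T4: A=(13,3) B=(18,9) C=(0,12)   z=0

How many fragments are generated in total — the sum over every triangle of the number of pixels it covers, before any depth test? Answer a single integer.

T0:
  2·area = 2  (B↔C swapped to make it positive)
  edge (12, 16)→(4, 2): d=(-8,-14) top-left  bias=+0
  edge (4, 2)→(3, 0): d=(-1,-2) top-left  bias=+0
  edge (3, 0)→(12, 16): d=(9,16) right/bottom  bias=-1
  covered (0 px):
    . . . . . . . . .
    . . . . . . . . .
    . . . . . . . . .
    . . . . . . . . .
    . . . . . . . . .
    . . . . . . . . .
    . . . . . . . . .
    . . . . . . . . .
    . . . . . . . . .
    . . . . . . . . .
    . . . . . . . . .
    . . . . . . . . .
T1:
  2·area = 30
  edge (0, 4)→(3, 0): d=(3,-4) top-left  bias=+0
  edge (3, 0)→(3, 10): d=(0,10) right/bottom  bias=-1
  edge (3, 10)→(0, 4): d=(-3,-6) top-left  bias=+0
    (1,0)@(3, 1): e=[3,0,27] → .  [on edge]
    (0,1)@(1, 3): e=[1,20,9] → X
    (1,1)@(3, 3): e=[9,0,21] → .  [on edge]
    (0,2)@(1, 5): e=[7,20,3] → X
    (1,2)@(3, 5): e=[15,0,15] → .  [on edge]
    (0,3)@(1, 7): e=[13,20,-3] → .
    (1,3)@(3, 7): e=[21,0,9] → .  [on edge]
    (1,4)@(3, 9): e=[27,0,3] → .  [on edge]
    (1,5)@(3, 11): e=[33,0,-3] → .  [on edge]
    (1,6)@(3, 13): e=[39,0,-9] → .  [on edge]
    (1,7)@(3, 15): e=[45,0,-15] → .  [on edge]
    (1,8)@(3, 17): e=[51,0,-21] → .  [on edge]
    (1,9)@(3, 19): e=[57,0,-27] → .  [on edge]
    (1,10)@(3, 21): e=[63,0,-33] → .  [on edge]
    (1,11)@(3, 23): e=[69,0,-39] → .  [on edge]
  covered (2 px):
    . . . . . . . . .
    X . . . . . . . .
    X . . . . . . . .
    . . . . . . . . .
    . . . . . . . . .
    . . . . . . . . .
    . . . . . . . . .
    . . . . . . . . .
    . . . . . . . . .
    . . . . . . . . .
    . . . . . . . . .
    . . . . . . . . .
T2:
  2·area = 72
  edge (12, 18)→(0, 12): d=(-12,-6) top-left  bias=+0
  edge (0, 12)→(12, 12): d=(12,0) top-left  bias=+0
  edge (12, 12)→(12, 18): d=(0,6) right/bottom  bias=-1
    (1,6)@(3, 13): e=[6,12,54] → X
    (2,6)@(5, 13): e=[18,12,42] → X
    (3,6)@(7, 13): e=[30,12,30] → X
    (4,6)@(9, 13): e=[42,12,18] → X
    (5,6)@(11, 13): e=[54,12,6] → X
    (6,6)@(13, 13): e=[66,12,-6] → .
    (1,7)@(3, 15): e=[-18,36,54] → .
    (2,7)@(5, 15): e=[-6,36,42] → .
    (3,7)@(7, 15): e=[6,36,30] → X
    (6,7)@(13, 15): e=[42,36,-6] → .
    (3,8)@(7, 17): e=[-18,60,30] → .
    (4,8)@(9, 17): e=[-6,60,18] → .
  covered (9 px):
    . . . . . . . . .
    . . . . . . . . .
    . . . . . . . . .
    . . . . . . . . .
    . . . . . . . . .
    . . . . . . . . .
    . X X X X X . . .
    . . . X X X . . .
    . . . . . X . . .
    . . . . . . . . .
    . . . . . . . . .
    . . . . . . . . .
T3:
  2·area = 68
  edge (4, 14)→(14, 6): d=(10,-8) top-left  bias=+0
  edge (14, 6)→(10, 16): d=(-4,10) right/bottom  bias=-1
  edge (10, 16)→(4, 14): d=(-6,-2) top-left  bias=+0
    (6,3)@(13, 7): e=[2,6,60] → X
    (7,3)@(15, 7): e=[18,-14,64] → .
    (5,4)@(11, 9): e=[6,18,44] → X
    (6,4)@(13, 9): e=[22,-2,48] → .
    (4,5)@(9, 11): e=[10,30,28] → X
    (6,5)@(13, 11): e=[42,-10,36] → .
    (0,6)@(1, 13): e=[-34,102,0] → .  [on edge]
    (3,6)@(7, 13): e=[14,42,12] → X
    (6,6)@(13, 13): e=[62,-18,24] → .
    (3,7)@(7, 15): e=[34,34,0] → X  [on edge]
    (5,7)@(11, 15): e=[66,-6,8] → .
    (3,8)@(7, 17): e=[54,26,-12] → .
    (6,8)@(13, 17): e=[102,-34,0] → .  [on edge]
  covered (9 px):
    . . . . . . . . .
    . . . . . . . . .
    . . . . . . . . .
    . . . . . . X . .
    . . . . . X . . .
    . . . . X X . . .
    . . . X X X . . .
    . . . X X . . . .
    . . . . . . . . .
    . . . . . . . . .
    . . . . . . . . .
    . . . . . . . . .
T4:
  2·area = 123
  edge (13, 3)→(18, 9): d=(5,6) right/bottom  bias=-1
  edge (18, 9)→(0, 12): d=(-18,3) right/bottom  bias=-1
  edge (0, 12)→(13, 3): d=(13,-9) top-left  bias=+0
    (6,1)@(13, 3): e=[0,123,0] → .  [on edge]
    (5,2)@(11, 5): e=[22,93,8] → X
    (6,2)@(13, 5): e=[10,87,26] → X
    (7,2)@(15, 5): e=[-2,81,44] → .
    (4,3)@(9, 7): e=[44,63,16] → X
    (7,3)@(15, 7): e=[8,45,70] → X
    (8,3)@(17, 7): e=[-4,39,88] → .
    (2,4)@(5, 9): e=[78,39,6] → X
    (3,4)@(7, 9): e=[66,33,24] → X
    (8,4)@(17, 9): e=[6,3,114] → X
    (1,5)@(3, 11): e=[100,9,14] → X
    (3,5)@(7, 11): e=[76,-3,50] → .
  covered (15 px):
    . . . . . . . . .
    . . . . . . . . .
    . . . . . X X . .
    . . . . X X X X .
    . . X X X X X X X
    . X X . . . . . .
    . . . . . . . . .
    . . . . . . . . .
    . . . . . . . . .
    . . . . . . . . .
    . . . . . . . . .
    . . . . . . . . .

Final: 35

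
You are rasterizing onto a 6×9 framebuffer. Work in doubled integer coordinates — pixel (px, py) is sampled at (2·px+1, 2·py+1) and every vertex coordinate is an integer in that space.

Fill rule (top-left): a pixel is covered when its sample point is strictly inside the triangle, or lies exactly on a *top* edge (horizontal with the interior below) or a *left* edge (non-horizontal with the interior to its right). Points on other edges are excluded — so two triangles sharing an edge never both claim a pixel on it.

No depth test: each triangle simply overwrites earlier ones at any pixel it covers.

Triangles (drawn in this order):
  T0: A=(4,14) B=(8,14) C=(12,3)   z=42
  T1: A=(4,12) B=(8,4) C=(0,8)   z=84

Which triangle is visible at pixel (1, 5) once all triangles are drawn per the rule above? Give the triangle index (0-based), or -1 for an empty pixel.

T0:
  2·area = 44  (B↔C swapped to make it positive)
  edge (4, 14)→(12, 3): d=(8,-11) top-left  bias=+0
  edge (12, 3)→(8, 14): d=(-4,11) right/bottom  bias=-1
  edge (8, 14)→(4, 14): d=(-4,0) right/bottom  bias=-1
    (5,2)@(11, 5): e=[5,3,36] → X
    (5,3)@(11, 7): e=[21,-5,28] → .
    (4,4)@(9, 9): e=[15,9,20] → X
    (5,4)@(11, 9): e=[37,-13,20] → .
    (3,5)@(7, 11): e=[9,23,12] → X
    (5,5)@(11, 11): e=[53,-21,12] → .
    (2,6)@(5, 13): e=[3,37,4] → X
    (4,6)@(9, 13): e=[47,-7,4] → .
    (2,7)@(5, 15): e=[19,29,-4] → .
    (3,7)@(7, 15): e=[41,7,-4] → .
  covered (6 px):
    . . . . . .
    . . . . . .
    . . . . . X
    . . . . . .
    . . . . X .
    . . . X X .
    . . X X . .
    . . . . . .
    . . . . . .
T1:
  2·area = 48  (B↔C swapped to make it positive)
  edge (4, 12)→(0, 8): d=(-4,-4) top-left  bias=+0
  edge (0, 8)→(8, 4): d=(8,-4) top-left  bias=+0
  edge (8, 4)→(4, 12): d=(-4,8) right/bottom  bias=-1
    (3,2)@(7, 5): e=[40,4,4] → X
    (4,2)@(9, 5): e=[48,12,-12] → .
    (1,3)@(3, 7): e=[16,4,28] → X
    (2,3)@(5, 7): e=[24,12,12] → X
    (3,3)@(7, 7): e=[32,20,-4] → .
    (0,4)@(1, 9): e=[0,12,36] → X  [on edge]
    (3,4)@(7, 9): e=[24,36,-12] → .
    (0,5)@(1, 11): e=[-8,28,28] → .
    (1,5)@(3, 11): e=[0,36,12] → X  [on edge]
    (2,5)@(5, 11): e=[8,44,-4] → .
    (1,6)@(3, 13): e=[-8,52,4] → .
    (2,6)@(5, 13): e=[0,60,-12] → .  [on edge]
    (3,7)@(7, 15): e=[0,84,-36] → .  [on edge]
    (4,8)@(9, 17): e=[0,108,-60] → .  [on edge]
  covered (7 px):
    . . . . . .
    . . . . . .
    . . . X . .
    . X X . . .
    X X X . . .
    . X . . . .
    . . . . . .
    . . . . . .
    . . . . . .

Z-buffer (winner per pixel, '.' = empty):
  . . . . . .
  . . . . . .
  . . . 1 . 0
  . 1 1 . . .
  1 1 1 . 0 .
  . 1 . 0 0 .
  . . 0 0 . .
  . . . . . .
  . . . . . .

Result: 1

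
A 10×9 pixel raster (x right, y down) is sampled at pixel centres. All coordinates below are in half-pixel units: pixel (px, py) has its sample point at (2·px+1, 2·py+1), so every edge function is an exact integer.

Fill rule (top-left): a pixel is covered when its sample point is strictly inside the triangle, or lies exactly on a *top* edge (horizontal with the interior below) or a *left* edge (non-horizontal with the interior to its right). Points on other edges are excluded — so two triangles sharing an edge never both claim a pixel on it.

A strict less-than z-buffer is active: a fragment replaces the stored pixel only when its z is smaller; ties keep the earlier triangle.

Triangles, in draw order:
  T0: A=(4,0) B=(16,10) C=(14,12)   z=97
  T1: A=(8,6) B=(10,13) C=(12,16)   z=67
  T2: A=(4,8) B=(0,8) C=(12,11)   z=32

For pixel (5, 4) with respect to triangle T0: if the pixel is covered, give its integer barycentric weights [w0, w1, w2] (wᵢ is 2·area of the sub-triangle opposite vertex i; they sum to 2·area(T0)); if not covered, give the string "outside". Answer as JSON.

T0:
  2·area = 44
  edge (4, 0)→(16, 10): d=(12,10) right/bottom  bias=-1
  edge (16, 10)→(14, 12): d=(-2,2) right/bottom  bias=-1
  edge (14, 12)→(4, 0): d=(-10,-12) top-left  bias=+0
    (2,0)@(5, 1): e=[2,40,2] → X
    (3,0)@(7, 1): e=[-18,36,26] → .
    (2,1)@(5, 3): e=[26,36,-18] → .
    (3,1)@(7, 3): e=[6,32,6] → X
    (4,1)@(9, 3): e=[-14,28,30] → .
    (3,2)@(7, 5): e=[30,28,-14] → .
    (4,2)@(9, 5): e=[10,24,10] → X
    (5,2)@(11, 5): e=[-10,20,34] → .
    (4,3)@(9, 7): e=[34,20,-10] → .
    (5,3)@(11, 7): e=[14,16,14] → X
    (6,3)@(13, 7): e=[-6,12,38] → .
    (9,3)@(19, 7): e=[-66,0,110] → .  [on edge]
    (8,4)@(17, 9): e=[-22,0,66] → .  [on edge]
    (7,5)@(15, 11): e=[22,0,22] → .  [on edge]
    (6,6)@(13, 13): e=[66,0,-22] → .  [on edge]
    (5,7)@(11, 15): e=[110,0,-66] → .  [on edge]
    (4,8)@(9, 17): e=[154,0,-110] → .  [on edge]
  covered (5 px):
    . . X . . . . . . .
    . . . X . . . . . .
    . . . . X . . . . .
    . . . . . X . . . .
    . . . . . . X . . .
    . . . . . . . . . .
    . . . . . . . . . .
    . . . . . . . . . .
    . . . . . . . . . .
T1:
  2·area = 8  (B↔C swapped to make it positive)
  edge (8, 6)→(12, 16): d=(4,10) right/bottom  bias=-1
  edge (12, 16)→(10, 13): d=(-2,-3) top-left  bias=+0
  edge (10, 13)→(8, 6): d=(-2,-7) top-left  bias=+0
    (4,4)@(9, 9): e=[2,5,1] → X
    (5,4)@(11, 9): e=[-18,11,15] → .
    (4,5)@(9, 11): e=[10,1,-3] → .
  covered (1 px):
    . . . . . . . . . .
    . . . . . . . . . .
    . . . . . . . . . .
    . . . . . . . . . .
    . . . . X . . . . .
    . . . . . . . . . .
    . . . . . . . . . .
    . . . . . . . . . .
    . . . . . . . . . .
T2:
  2·area = 12  (B↔C swapped to make it positive)
  edge (4, 8)→(12, 11): d=(8,3) right/bottom  bias=-1
  edge (12, 11)→(0, 8): d=(-12,-3) top-left  bias=+0
  edge (0, 8)→(4, 8): d=(4,0) top-left  bias=+0
    (2,4)@(5, 9): e=[5,3,4] → X
    (3,4)@(7, 9): e=[-1,9,4] → .
    (2,5)@(5, 11): e=[21,-21,12] → .
  covered (1 px):
    . . . . . . . . . .
    . . . . . . . . . .
    . . . . . . . . . .
    . . . . . . . . . .
    . . X . . . . . . .
    . . . . . . . . . .
    . . . . . . . . . .
    . . . . . . . . . .
    . . . . . . . . . .

Result: "outside"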